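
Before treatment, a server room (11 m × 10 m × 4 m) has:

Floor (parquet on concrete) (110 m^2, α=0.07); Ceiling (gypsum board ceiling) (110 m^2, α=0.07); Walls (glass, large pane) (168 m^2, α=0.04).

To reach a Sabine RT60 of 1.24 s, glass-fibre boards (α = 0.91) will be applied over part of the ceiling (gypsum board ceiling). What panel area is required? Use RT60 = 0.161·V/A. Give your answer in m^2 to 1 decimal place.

41.7

Summing Sᵢαᵢ: 7.700 + 7.700 + 6.720 → A₁ = 22.120 sabins.
Required A₂ = 0.161·440/1.24 = 57.129 sabins.
ΔA needed = 57.129 − 22.120 = 35.009 sabins.
Net gain per m^2: Δα = 0.91 − 0.07 = 0.84.
Area = ΔA/Δα = 35.009/0.84 = 41.7 m^2.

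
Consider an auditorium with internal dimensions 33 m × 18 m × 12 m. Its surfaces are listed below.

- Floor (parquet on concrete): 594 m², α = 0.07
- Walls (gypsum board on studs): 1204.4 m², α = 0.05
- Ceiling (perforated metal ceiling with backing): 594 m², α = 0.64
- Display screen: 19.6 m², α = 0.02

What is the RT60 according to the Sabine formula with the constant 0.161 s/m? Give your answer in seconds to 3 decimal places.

Equivalent absorption area: A = 594*0.07 + 1204.4*0.05 + 594*0.64 + 19.6*0.02 = 482.352 m².
Volume V = 33 × 18 × 12 = 7128 m³.
T = 0.161 V/A = 0.161·7128/482.352 = 2.379 s.

2.379 s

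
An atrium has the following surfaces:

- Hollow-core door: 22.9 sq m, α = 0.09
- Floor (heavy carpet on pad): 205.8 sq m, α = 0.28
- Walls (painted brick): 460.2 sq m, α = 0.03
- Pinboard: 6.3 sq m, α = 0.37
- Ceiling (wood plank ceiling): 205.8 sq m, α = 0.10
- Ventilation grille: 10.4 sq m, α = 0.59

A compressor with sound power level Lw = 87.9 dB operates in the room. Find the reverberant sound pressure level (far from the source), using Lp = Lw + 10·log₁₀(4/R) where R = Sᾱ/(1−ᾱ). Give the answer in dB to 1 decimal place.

73.3 dB

A = 102.538 sabins; S = 911.4 sq m.
ᾱ = 102.538/911.4 = 0.1125; R = Sᾱ/(1−ᾱ) = 102.538/(1−0.1125) = 115.536 sq m.
Lp = 87.9 + 10·log₁₀(4/115.536) = 87.9 + (-14.61) = 73.3 dB.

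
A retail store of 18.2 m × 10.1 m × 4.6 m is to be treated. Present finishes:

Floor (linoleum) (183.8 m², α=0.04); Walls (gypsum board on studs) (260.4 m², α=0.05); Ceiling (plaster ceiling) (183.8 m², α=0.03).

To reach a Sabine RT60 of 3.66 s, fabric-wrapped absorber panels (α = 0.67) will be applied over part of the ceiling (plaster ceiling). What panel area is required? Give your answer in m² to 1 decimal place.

17.7

A₁ = Σ Sᵢαᵢ = 183.8·0.04 + 260.4·0.05 + 183.8·0.03 = 25.886 sabins.
V = 845.572 m³. Target absorption A₂ = 0.161 × 845.572 / 3.66 = 37.196 sabins.
ΔA needed = 37.196 − 25.886 = 11.310 sabins.
Each m² of panel replacing the ceiling (plaster ceiling) adds (0.67 − 0.03) = 0.64 sabins.
Panel area = 11.310 / 0.64 = 17.7 m².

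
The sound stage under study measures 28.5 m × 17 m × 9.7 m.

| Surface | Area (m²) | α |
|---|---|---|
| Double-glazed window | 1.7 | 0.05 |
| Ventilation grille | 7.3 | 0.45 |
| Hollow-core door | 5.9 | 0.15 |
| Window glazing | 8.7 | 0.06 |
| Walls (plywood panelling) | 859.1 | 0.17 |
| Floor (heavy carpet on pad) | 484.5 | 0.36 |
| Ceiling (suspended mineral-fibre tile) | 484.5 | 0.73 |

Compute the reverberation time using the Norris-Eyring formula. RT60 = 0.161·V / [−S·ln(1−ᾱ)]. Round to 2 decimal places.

0.89 s

S = Σ Sᵢ = 1851.7 m².
Absorption A = 1.7×0.05 + 7.3×0.45 + 5.9×0.15 + 8.7×0.06 + 859.1×0.17 + 484.5×0.36 + 484.5×0.73 = 678.929 sabins.
Mean coefficient ᾱ = A/S = 0.3667.
Eyring denominator: −S ln(1−ᾱ) = 845.877.
V = 28.5 × 17 × 9.7 = 4699.65 m³.
RT60 = 0.161 × 4699.65 / 845.877 = 0.89 s.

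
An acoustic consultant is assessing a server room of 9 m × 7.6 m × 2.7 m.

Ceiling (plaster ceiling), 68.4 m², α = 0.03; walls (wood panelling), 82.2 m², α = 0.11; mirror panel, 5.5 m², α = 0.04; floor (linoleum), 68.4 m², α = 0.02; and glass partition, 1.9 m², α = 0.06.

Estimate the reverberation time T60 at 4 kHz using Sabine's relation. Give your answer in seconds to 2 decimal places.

Total absorption A = 68.4*0.03 + 82.2*0.11 + 5.5*0.04 + 68.4*0.02 + 1.9*0.06
  = 2.052 + 9.042 + 0.220 + 1.368 + 0.114 = 12.796 m² sabins.
Volume V = 9 × 7.6 × 2.7 = 184.68 m³.
RT60 = 0.161 · V / A = 0.161 × 184.68 / 12.796 = 2.32 s.

2.32 s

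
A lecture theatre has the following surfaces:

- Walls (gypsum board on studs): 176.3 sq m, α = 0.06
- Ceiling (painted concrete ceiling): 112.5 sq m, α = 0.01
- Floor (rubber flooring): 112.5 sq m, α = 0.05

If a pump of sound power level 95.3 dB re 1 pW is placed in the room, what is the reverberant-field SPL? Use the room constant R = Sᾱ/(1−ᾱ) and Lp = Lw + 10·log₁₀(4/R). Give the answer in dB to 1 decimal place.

88.7 dB

A = 17.328 sabins; S = 401.3 sq m.
ᾱ = 17.328/401.3 = 0.0432; R = Sᾱ/(1−ᾱ) = 17.328/(1−0.0432) = 18.110 sq m.
Lp = Lw + 10 log₁₀(4/R) = 95.3 -6.56 = 88.7 dB.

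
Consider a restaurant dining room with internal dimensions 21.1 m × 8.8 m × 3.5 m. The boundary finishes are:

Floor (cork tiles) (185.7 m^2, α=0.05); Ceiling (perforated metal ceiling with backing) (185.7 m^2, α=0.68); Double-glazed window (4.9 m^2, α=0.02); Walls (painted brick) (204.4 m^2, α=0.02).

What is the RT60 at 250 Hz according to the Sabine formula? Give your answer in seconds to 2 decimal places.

0.75 s

Equivalent absorption area: A = 185.7×0.05 + 185.7×0.68 + 4.9×0.02 + 204.4×0.02 = 139.747 m^2.
V = 21.1·8.8·3.5 = 649.88 m³.
RT60 = 0.161 · V / A = 0.161 × 649.88 / 139.747 = 0.75 s.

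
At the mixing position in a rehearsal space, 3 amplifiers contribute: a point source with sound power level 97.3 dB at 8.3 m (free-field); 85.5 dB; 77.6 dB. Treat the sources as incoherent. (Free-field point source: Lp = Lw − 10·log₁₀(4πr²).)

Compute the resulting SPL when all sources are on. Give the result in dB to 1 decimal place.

Source at 8.3 m: Lp = 97.3 − 10·log₁₀(4π·8.3²) = 97.3 − 10·log₁₀(865.697) = 67.9 dB.
Sum in the linear (power) domain: Σ 10^(Lᵢ/10) = 10^(67.9/10) + 10^(85.5/10) + 10^(77.6/10) = 4.185e+08.
Back to dB: 10·log₁₀ Σ = 86.2 dB.

86.2 dB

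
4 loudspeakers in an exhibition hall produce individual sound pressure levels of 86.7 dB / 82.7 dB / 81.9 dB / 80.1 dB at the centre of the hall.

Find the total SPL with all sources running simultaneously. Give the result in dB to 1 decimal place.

Converting to relative power and adding: 10^(86.7/10) + 10^(82.7/10) + 10^(81.9/10) + 10^(80.1/10) = 9.112e+08.
Back to dB: 10·log₁₀ Σ = 89.6 dB.

89.6 dB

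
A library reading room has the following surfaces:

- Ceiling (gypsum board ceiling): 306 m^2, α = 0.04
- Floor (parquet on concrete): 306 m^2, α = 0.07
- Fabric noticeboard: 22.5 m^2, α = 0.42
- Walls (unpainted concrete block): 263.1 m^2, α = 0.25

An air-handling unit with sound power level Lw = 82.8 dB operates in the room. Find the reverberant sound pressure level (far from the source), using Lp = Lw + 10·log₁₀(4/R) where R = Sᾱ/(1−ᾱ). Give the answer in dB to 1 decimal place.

A = 108.885 sabins; S = 897.6 m^2.
ᾱ = 108.885/897.6 = 0.1213; R = Sᾱ/(1−ᾱ) = 108.885/(1−0.1213) = 123.916 m^2.
Lp = 82.8 + 10·log₁₀(4/123.916) = 82.8 + (-14.91) = 67.9 dB.

67.9 dB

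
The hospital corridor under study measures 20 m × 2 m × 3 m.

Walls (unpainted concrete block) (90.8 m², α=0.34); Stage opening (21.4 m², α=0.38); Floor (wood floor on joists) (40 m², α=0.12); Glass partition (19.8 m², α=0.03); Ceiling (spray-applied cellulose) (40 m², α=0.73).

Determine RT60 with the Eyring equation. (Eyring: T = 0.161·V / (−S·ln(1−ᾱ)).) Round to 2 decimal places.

0.21 s

Total surface area S = 90.8 + 21.4 + 40 + 19.8 + 40 = 212.0 m².
Σ(Sᵢαᵢ) = 90.8·0.34 + 21.4·0.38 + 40·0.12 + 19.8·0.03 + 40·0.73 = 73.598.
Mean coefficient ᾱ = A/S = 0.3472.
−S·ln(1−ᾱ) = −212.0 × ln(1 − 0.3472) = 90.415.
V = 20 × 2 × 3 = 120 m³.
T = 0.161·V/[−S·ln(1−ᾱ)] = 0.161·120/90.415 = 0.21 s.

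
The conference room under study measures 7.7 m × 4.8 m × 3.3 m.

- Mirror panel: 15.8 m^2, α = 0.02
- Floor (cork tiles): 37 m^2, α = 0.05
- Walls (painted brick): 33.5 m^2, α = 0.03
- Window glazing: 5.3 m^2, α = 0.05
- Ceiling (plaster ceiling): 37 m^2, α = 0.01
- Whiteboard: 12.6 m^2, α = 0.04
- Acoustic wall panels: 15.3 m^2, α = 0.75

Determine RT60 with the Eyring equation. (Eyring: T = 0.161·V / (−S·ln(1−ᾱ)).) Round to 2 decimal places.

1.18 sec

Total surface area S = 15.8 + 37 + 33.5 + 5.3 + 37 + 12.6 + 15.3 = 156.5 m^2.
Σ(Sᵢαᵢ) = 15.8·0.02 + 37·0.05 + 33.5·0.03 + 5.3·0.05 + 37·0.01 + 12.6·0.04 + 15.3·0.75 = 15.785.
Mean coefficient ᾱ = A/S = 0.1009.
Eyring denominator: −S ln(1−ᾱ) = 16.645.
V = 7.7 × 4.8 × 3.3 = 121.968 m³.
T = 0.161·V/[−S·ln(1−ᾱ)] = 0.161·121.968/16.645 = 1.18 s.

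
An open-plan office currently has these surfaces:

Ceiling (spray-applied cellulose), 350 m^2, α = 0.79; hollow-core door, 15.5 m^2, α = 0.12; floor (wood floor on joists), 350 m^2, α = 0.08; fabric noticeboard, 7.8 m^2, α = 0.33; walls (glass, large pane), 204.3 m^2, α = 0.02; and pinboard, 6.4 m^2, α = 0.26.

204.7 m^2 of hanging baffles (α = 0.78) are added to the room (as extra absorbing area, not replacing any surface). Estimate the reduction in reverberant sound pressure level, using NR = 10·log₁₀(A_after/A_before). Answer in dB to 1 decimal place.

1.8 dB

Total absorption A_before = 350×0.79 + 15.5×0.12 + 350×0.08 + 7.8×0.33 + 204.3×0.02 + 6.4×0.26
  = 276.500 + 1.860 + 28.000 + 2.574 + 4.086 + 1.664 = 314.684 m^2 sabins.
Treatment contributes 204.7·0.78 = 159.666 sabins.
New total A_after = 474.350 sabins.
Reduction = 10 log₁₀(A_after/A_before) = 10 log₁₀(1.5074) = 1.8 dB.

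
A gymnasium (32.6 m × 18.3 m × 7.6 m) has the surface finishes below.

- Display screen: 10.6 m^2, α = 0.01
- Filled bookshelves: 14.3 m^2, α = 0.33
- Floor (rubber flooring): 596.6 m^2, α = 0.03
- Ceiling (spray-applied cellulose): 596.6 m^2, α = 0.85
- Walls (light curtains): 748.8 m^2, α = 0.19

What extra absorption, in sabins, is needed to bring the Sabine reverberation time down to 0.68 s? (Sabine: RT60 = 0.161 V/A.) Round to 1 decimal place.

401.4 sabins

Total absorption A₁ = 10.6×0.01 + 14.3×0.33 + 596.6×0.03 + 596.6×0.85 + 748.8×0.19
  = 0.106 + 4.719 + 17.898 + 507.110 + 142.272 = 672.105 m^2 sabins.
For T = 0.68 s, need A₂ = 0.161·V/T = 0.161·4534.008/0.68 = 1073.493 sabins.
ΔA = A₂ − A₁ = 1073.493 − 672.105 = 401.4 sabins.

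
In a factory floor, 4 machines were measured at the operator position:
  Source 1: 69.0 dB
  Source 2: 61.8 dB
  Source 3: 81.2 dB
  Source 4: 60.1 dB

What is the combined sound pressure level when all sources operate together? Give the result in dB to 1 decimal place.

81.5 dB

Sum in the linear (power) domain: Σ 10^(Lᵢ/10) = 10^(69.0/10) + 10^(61.8/10) + 10^(81.2/10) + 10^(60.1/10) = 1.423e+08.
L_total = 10·log₁₀(1.423e+08) = 81.5 dB.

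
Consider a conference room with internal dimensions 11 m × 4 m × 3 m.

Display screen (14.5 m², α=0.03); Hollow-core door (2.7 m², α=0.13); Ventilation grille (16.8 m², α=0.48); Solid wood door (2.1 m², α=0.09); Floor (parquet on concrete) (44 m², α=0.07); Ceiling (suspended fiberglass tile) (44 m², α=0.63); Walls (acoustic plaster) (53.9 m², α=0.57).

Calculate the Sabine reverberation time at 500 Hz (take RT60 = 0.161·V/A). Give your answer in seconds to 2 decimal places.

0.30 s

Total absorption A = 14.5×0.03 + 2.7×0.13 + 16.8×0.48 + 2.1×0.09 + 44×0.07 + 44×0.63 + 53.9×0.57
  = 0.435 + 0.351 + 8.064 + 0.189 + 3.080 + 27.720 + 30.723 = 70.562 m² sabins.
Room volume: 132 m³.
T = 0.161 V/A = 0.161·132/70.562 = 0.30 s.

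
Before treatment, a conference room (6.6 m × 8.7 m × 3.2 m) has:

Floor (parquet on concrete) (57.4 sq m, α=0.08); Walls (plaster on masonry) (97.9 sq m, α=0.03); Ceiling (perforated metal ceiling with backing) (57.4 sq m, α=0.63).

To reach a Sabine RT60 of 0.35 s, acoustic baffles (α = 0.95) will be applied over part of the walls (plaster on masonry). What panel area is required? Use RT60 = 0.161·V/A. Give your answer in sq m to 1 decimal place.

44.4

Summing Sᵢαᵢ: 4.592 + 2.937 + 36.162 → A₁ = 43.691 sabins.
Required A₂ = 0.161·183.744/0.35 = 84.522 sabins.
ΔA needed = 84.522 − 43.691 = 40.831 sabins.
Net gain per sq m: Δα = 0.95 − 0.03 = 0.92.
Panel area = 40.831 / 0.92 = 44.4 sq m.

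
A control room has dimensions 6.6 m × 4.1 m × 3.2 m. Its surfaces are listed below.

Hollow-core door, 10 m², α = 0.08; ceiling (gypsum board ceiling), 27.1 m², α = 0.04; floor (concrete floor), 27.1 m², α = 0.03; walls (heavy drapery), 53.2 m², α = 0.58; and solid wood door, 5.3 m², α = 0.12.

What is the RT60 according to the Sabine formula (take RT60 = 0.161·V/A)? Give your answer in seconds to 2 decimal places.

A = Σ Sᵢαᵢ = 10*0.08 + 27.1*0.04 + 27.1*0.03 + 53.2*0.58 + 5.3*0.12 = 34.189 sabins.
V = 6.6·4.1·3.2 = 86.592 m³.
T = 0.161 V/A = 0.161·86.592/34.189 = 0.41 s.

0.41 s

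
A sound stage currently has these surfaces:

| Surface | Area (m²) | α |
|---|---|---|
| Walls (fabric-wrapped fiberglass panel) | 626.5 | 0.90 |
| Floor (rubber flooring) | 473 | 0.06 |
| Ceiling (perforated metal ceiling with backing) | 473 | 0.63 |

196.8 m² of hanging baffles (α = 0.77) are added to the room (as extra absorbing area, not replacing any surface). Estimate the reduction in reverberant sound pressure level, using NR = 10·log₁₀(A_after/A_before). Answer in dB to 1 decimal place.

Equivalent absorption area: A_before = 626.5*0.90 + 473*0.06 + 473*0.63 = 890.220 m².
Added absorption = 196.8 × 0.77 = 151.536 sabins.
New total A_after = 1041.756 sabins.
NR = 10·log₁₀(1041.756/890.220) = 0.7 dB.

0.7 dB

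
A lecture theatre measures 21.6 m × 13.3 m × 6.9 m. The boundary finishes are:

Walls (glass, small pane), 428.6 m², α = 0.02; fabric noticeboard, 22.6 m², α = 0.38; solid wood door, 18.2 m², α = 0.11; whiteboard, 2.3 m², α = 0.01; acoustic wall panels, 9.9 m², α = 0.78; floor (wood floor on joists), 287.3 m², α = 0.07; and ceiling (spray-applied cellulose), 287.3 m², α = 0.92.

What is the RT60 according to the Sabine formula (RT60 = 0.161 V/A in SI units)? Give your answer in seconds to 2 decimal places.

1.03 s

Equivalent absorption area: A = 428.6*0.02 + 22.6*0.38 + 18.2*0.11 + 2.3*0.01 + 9.9*0.78 + 287.3*0.07 + 287.3*0.92 = 311.334 m².
V = 21.6·13.3·6.9 = 1982.232 m³.
Sabine: RT60 = 0.161 × 1982.232 / 311.334 = 1.03 s.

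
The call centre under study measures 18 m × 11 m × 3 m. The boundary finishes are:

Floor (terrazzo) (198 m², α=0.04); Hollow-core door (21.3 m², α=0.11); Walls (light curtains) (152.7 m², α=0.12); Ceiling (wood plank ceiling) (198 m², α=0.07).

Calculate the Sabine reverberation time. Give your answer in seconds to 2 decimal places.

2.25 sec

Equivalent absorption area: A = 198×0.04 + 21.3×0.11 + 152.7×0.12 + 198×0.07 = 42.447 m².
Room volume: 594 m³.
RT60 = 0.161 · V / A = 0.161 × 594 / 42.447 = 2.25 s.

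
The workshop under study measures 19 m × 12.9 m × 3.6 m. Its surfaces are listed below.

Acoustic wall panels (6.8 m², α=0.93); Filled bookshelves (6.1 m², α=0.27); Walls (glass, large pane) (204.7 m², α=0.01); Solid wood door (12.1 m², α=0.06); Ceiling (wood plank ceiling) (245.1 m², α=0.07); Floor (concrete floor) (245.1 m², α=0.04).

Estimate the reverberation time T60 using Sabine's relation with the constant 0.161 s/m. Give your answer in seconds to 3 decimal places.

3.768 s

Equivalent absorption area: A = 6.8*0.93 + 6.1*0.27 + 204.7*0.01 + 12.1*0.06 + 245.1*0.07 + 245.1*0.04 = 37.705 m².
Volume V = 19 × 12.9 × 3.6 = 882.36 m³.
Sabine: RT60 = 0.161 × 882.36 / 37.705 = 3.768 s.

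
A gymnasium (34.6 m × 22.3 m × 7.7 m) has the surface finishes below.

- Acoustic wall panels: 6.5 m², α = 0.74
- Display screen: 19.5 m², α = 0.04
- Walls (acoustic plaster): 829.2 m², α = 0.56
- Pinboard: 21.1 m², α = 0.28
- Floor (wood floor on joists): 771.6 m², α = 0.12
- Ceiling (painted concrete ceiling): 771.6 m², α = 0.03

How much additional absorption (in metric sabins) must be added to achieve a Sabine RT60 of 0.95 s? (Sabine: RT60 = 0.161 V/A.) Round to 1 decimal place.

Equivalent absorption area: A₁ = 6.5·0.74 + 19.5·0.04 + 829.2·0.56 + 21.1·0.28 + 771.6·0.12 + 771.6·0.03 = 591.590 m².
Target A₂ = 0.161·5941.166/0.95 = 1006.871 sabins (V = 5941.166 m³).
Additional absorption ΔA = 1006.871 − 591.590 = 415.3 sabins.

415.3 sabins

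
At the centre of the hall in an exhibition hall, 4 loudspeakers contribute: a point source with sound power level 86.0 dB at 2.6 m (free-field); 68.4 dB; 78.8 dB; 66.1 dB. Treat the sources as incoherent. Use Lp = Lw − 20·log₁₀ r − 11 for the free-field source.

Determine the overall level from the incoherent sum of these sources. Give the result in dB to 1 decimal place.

Source at 2.6 m: Lp = 86.0 − 20·log₁₀(2.6) − 11 = 66.7 dB.
Sum in the linear (power) domain: Σ 10^(Lᵢ/10) = 10^(66.7/10) + 10^(68.4/10) + 10^(78.8/10) + 10^(66.1/10) = 9.153e+07.
Combined level = 10 log₁₀(9.153e+07) = 79.6 dB.

79.6 dB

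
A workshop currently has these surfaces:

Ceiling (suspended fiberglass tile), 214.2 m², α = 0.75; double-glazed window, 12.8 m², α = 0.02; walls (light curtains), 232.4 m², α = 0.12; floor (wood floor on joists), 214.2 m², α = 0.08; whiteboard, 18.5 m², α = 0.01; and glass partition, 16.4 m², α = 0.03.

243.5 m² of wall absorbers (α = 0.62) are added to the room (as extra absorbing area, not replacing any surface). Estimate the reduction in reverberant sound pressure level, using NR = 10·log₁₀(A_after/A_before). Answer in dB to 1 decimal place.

Summing Sᵢαᵢ: 160.650 + 0.256 + 27.888 + 17.136 + 0.185 + 0.492 → A_before = 206.607 sabins.
Treatment contributes 243.5·0.62 = 150.970 sabins.
A_after = 206.607 + 150.970 = 357.577 sabins.
Reduction = 10 log₁₀(A_after/A_before) = 10 log₁₀(1.7307) = 2.4 dB.

2.4 dB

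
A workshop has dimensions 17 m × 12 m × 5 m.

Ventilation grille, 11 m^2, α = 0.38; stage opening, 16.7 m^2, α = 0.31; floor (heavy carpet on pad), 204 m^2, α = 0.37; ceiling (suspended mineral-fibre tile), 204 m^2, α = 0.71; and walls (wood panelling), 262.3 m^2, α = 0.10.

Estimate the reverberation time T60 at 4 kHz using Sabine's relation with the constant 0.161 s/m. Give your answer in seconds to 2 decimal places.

A = Σ Sᵢαᵢ = 11×0.38 + 16.7×0.31 + 204×0.37 + 204×0.71 + 262.3×0.10 = 255.907 sabins.
Room volume: 1020 m³.
T = 0.161 V/A = 0.161·1020/255.907 = 0.64 s.

0.64 sec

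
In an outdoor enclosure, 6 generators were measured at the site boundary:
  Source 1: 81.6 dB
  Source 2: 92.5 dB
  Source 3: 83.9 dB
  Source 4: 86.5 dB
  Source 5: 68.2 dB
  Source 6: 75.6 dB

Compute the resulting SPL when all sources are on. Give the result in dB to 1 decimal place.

Sum in the linear (power) domain: Σ 10^(Lᵢ/10) = 10^(81.6/10) + 10^(92.5/10) + 10^(83.9/10) + 10^(86.5/10) + 10^(68.2/10) + 10^(75.6/10) = 2.658e+09.
L_total = 10·log₁₀(2.658e+09) = 94.2 dB.

94.2 dB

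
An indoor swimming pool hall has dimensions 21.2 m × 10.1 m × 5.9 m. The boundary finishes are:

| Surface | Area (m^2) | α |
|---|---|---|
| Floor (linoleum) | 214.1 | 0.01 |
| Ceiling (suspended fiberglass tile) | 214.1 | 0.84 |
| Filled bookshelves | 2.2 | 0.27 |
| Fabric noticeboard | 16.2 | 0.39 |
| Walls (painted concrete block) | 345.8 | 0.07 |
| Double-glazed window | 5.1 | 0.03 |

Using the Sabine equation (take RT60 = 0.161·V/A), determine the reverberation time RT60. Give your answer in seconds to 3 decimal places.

0.954 s

Total absorption A = 214.1·0.01 + 214.1·0.84 + 2.2·0.27 + 16.2·0.39 + 345.8·0.07 + 5.1·0.03
  = 2.141 + 179.844 + 0.594 + 6.318 + 24.206 + 0.153 = 213.256 m^2 sabins.
V = 21.2·10.1·5.9 = 1263.308 m³.
RT60 = 0.161 · V / A = 0.161 × 1263.308 / 213.256 = 0.954 s.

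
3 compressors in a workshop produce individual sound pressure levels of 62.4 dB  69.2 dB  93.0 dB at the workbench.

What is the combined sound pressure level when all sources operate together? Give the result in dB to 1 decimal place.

93.0 dB

Converting to relative power and adding: 10^(62.4/10) + 10^(69.2/10) + 10^(93.0/10) = 2.005e+09.
Combined level = 10 log₁₀(2.005e+09) = 93.0 dB.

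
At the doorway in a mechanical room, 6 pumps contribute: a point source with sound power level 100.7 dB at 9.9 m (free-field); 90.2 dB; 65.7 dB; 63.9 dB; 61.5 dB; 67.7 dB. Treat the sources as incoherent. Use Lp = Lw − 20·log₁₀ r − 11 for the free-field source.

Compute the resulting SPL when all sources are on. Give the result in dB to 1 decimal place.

Source at 9.9 m: Lp = 100.7 − 20·log₁₀(9.9) − 11 = 69.8 dB.
Converting to relative power and adding: 10^(69.8/10) + 10^(90.2/10) + 10^(65.7/10) + 10^(63.9/10) + 10^(61.5/10) + 10^(67.7/10) = 1.07e+09.
L_total = 10·log₁₀(1.07e+09) = 90.3 dB.

90.3 dB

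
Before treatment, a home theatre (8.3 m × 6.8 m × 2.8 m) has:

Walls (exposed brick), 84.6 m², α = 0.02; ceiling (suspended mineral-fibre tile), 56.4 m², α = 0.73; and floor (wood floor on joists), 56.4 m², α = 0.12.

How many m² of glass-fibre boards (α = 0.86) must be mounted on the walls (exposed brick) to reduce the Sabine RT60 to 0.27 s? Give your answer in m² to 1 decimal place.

Summing Sᵢαᵢ: 1.692 + 41.172 + 6.768 → A₁ = 49.632 sabins.
V = 158.032 m³. Target absorption A₂ = 0.161 × 158.032 / 0.27 = 94.234 sabins.
ΔA needed = 94.234 − 49.632 = 44.602 sabins.
Each m² of panel replacing the walls (exposed brick) adds (0.86 − 0.02) = 0.84 sabins.
Panel area = 44.602 / 0.84 = 53.1 m².

53.1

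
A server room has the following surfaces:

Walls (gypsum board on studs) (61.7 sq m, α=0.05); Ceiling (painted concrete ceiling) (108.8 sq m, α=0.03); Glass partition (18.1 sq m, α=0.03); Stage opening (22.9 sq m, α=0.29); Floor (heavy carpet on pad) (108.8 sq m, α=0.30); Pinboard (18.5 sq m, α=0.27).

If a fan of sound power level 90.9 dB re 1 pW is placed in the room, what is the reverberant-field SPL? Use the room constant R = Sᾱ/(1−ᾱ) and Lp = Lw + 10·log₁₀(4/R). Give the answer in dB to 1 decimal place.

Σ(Sᵢαᵢ) = 61.7·0.05 + 108.8·0.03 + 18.1·0.03 + 22.9·0.29 + 108.8·0.30 + 18.5·0.27 = 51.168; total area S = 338.8 sq m.
ᾱ = 51.168/338.8 = 0.1510; R = Sᾱ/(1−ᾱ) = 51.168/(1−0.1510) = 60.269 sq m.
Lp = Lw + 10 log₁₀(4/R) = 90.9 -11.78 = 79.1 dB.

79.1 dB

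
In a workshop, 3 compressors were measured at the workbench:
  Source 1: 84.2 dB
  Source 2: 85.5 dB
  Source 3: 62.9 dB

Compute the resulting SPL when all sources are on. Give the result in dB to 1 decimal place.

87.9 dB

Sum in the linear (power) domain: Σ 10^(Lᵢ/10) = 10^(84.2/10) + 10^(85.5/10) + 10^(62.9/10) = 6.198e+08.
Back to dB: 10·log₁₀ Σ = 87.9 dB.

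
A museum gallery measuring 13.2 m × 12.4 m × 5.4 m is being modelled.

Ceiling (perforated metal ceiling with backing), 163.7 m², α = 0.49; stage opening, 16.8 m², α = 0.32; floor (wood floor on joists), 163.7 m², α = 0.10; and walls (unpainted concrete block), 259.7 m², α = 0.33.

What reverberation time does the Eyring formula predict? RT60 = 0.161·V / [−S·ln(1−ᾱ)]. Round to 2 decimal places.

S = Σ Sᵢ = 603.9 m².
Σ(Sᵢαᵢ) = 163.7·0.49 + 16.8·0.32 + 163.7·0.10 + 259.7·0.33 = 187.660.
Mean coefficient ᾱ = A/S = 0.3107.
−S·ln(1−ᾱ) = −603.9 × ln(1 − 0.3107) = 224.698.
V = 13.2 × 12.4 × 5.4 = 883.872 m³.
T = 0.161·V/[−S·ln(1−ᾱ)] = 0.161·883.872/224.698 = 0.63 s.

0.63 s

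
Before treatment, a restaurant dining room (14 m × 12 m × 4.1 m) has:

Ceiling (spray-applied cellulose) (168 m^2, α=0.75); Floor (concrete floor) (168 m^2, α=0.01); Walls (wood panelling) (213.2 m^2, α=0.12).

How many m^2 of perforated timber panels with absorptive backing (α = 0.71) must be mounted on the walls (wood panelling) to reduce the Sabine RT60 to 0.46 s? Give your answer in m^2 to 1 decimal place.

148.8

Summing Sᵢαᵢ: 126.000 + 1.680 + 25.584 → A₁ = 153.264 sabins.
Required A₂ = 0.161·688.8/0.46 = 241.080 sabins.
Absorption to add: 241.080 − 153.264 = 87.816 sabins.
Net gain per m^2: Δα = 0.71 − 0.12 = 0.59.
Area = ΔA/Δα = 87.816/0.59 = 148.8 m^2.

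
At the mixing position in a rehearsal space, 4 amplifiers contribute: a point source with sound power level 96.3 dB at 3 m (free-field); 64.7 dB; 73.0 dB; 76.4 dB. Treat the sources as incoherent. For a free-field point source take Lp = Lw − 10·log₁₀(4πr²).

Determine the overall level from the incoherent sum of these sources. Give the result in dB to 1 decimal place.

80.2 dB

Source at 3 m: Lp = 96.3 − 10·log₁₀(4π·3²) = 96.3 − 10·log₁₀(113.097) = 75.8 dB.
Sum in the linear (power) domain: Σ 10^(Lᵢ/10) = 10^(75.8/10) + 10^(64.7/10) + 10^(73.0/10) + 10^(76.4/10) = 1.046e+08.
L_total = 10·log₁₀(1.046e+08) = 80.2 dB.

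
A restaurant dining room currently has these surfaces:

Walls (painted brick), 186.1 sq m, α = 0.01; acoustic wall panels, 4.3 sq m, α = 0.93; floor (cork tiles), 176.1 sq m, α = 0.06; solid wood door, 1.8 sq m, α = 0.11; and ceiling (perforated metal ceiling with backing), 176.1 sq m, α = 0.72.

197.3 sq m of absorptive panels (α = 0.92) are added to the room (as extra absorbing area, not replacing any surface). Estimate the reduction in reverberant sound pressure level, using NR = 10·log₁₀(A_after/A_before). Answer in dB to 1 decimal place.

Summing Sᵢαᵢ: 1.861 + 3.999 + 10.566 + 0.198 + 126.792 → A_before = 143.416 sabins.
Added absorption = 197.3 × 0.92 = 181.516 sabins.
A_after = 143.416 + 181.516 = 324.932 sabins.
NR = 10·log₁₀(324.932/143.416) = 3.6 dB.

3.6 dB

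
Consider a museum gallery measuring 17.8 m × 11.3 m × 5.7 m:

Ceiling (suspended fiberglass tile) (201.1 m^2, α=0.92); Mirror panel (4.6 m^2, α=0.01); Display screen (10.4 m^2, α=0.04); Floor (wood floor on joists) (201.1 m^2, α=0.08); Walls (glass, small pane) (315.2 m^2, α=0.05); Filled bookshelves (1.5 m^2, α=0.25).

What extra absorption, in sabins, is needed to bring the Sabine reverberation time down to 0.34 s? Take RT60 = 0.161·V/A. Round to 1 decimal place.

325.2 sabins

A₁ = Σ Sᵢαᵢ = 201.1*0.92 + 4.6*0.01 + 10.4*0.04 + 201.1*0.08 + 315.2*0.05 + 1.5*0.25 = 217.697 sabins.
V = 1146.498 m³. Required absorption A₂ = 0.161 × 1146.498 / 0.34 = 542.901 sabins.
Additional absorption ΔA = 542.901 − 217.697 = 325.2 sabins.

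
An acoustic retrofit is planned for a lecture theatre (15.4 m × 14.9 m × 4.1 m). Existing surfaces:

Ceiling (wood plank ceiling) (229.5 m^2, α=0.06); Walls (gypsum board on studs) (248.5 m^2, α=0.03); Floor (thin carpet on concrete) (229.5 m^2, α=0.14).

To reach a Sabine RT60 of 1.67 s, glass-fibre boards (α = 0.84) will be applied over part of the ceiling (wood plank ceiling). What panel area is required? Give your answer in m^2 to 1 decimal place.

47.9

Equivalent absorption area: A₁ = 229.5*0.06 + 248.5*0.03 + 229.5*0.14 = 53.355 m^2.
Required A₂ = 0.161·940.786/1.67 = 90.699 sabins.
ΔA needed = 90.699 − 53.355 = 37.344 sabins.
Net gain per m^2: Δα = 0.84 − 0.06 = 0.78.
Area = ΔA/Δα = 37.344/0.78 = 47.9 m^2.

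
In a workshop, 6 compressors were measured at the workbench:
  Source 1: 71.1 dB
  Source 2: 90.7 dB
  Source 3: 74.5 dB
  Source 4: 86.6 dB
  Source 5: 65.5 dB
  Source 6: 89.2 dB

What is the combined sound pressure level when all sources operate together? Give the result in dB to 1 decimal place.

94.0 dB

Sum in the linear (power) domain: Σ 10^(Lᵢ/10) = 10^(71.1/10) + 10^(90.7/10) + 10^(74.5/10) + 10^(86.6/10) + 10^(65.5/10) + 10^(89.2/10) = 2.508e+09.
Back to dB: 10·log₁₀ Σ = 94.0 dB.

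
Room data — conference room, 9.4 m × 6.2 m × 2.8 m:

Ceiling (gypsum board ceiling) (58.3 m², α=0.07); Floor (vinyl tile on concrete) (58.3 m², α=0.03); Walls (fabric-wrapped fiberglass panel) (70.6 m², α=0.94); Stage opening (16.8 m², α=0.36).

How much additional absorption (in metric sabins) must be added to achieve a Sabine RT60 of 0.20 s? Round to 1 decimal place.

53.1 sabins

Total absorption A₁ = 58.3*0.07 + 58.3*0.03 + 70.6*0.94 + 16.8*0.36
  = 4.081 + 1.749 + 66.364 + 6.048 = 78.242 m² sabins.
For T = 0.20 s, need A₂ = 0.161·V/T = 0.161·163.184/0.20 = 131.363 sabins.
Additional absorption ΔA = 131.363 − 78.242 = 53.1 sabins.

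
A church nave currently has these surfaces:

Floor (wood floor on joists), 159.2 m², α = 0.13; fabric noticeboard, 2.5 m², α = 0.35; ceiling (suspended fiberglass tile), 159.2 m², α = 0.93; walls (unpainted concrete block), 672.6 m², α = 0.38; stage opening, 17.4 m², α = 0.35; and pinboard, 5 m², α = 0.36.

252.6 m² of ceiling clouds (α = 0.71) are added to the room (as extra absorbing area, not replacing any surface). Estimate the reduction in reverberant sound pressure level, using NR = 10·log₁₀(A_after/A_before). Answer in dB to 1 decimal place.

A_before = Σ Sᵢαᵢ = 159.2*0.13 + 2.5*0.35 + 159.2*0.93 + 672.6*0.38 + 17.4*0.35 + 5*0.36 = 433.105 sabins.
Added absorption = 252.6 × 0.71 = 179.346 sabins.
A_after = 433.105 + 179.346 = 612.451 sabins.
Reduction = 10 log₁₀(A_after/A_before) = 10 log₁₀(1.4141) = 1.5 dB.

1.5 dB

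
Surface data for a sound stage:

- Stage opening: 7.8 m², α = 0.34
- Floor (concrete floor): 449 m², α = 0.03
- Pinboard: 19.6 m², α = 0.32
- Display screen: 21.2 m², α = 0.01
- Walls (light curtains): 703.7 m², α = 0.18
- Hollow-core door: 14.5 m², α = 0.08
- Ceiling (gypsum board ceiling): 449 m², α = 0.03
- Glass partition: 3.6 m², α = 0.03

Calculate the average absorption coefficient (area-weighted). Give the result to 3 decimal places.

0.098

S = Σ Sᵢ = 7.8 + 449 + 19.6 + 21.2 + 703.7 + 14.5 + 449 + 3.6 = 1668.4 m².
A = 7.8×0.34 + 449×0.03 + 19.6×0.32 + 21.2×0.01 + 703.7×0.18 + 14.5×0.08 + 449×0.03 + 3.6×0.03 = 164.010 sabins.
ᾱ = 164.010 / 1668.4 = 0.098.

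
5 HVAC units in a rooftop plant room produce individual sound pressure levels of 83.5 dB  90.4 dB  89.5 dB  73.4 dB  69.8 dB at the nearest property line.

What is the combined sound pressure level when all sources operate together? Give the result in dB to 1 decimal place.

93.5 dB

Converting to relative power and adding: 10^(83.5/10) + 10^(90.4/10) + 10^(89.5/10) + 10^(73.4/10) + 10^(69.8/10) = 2.243e+09.
Back to dB: 10·log₁₀ Σ = 93.5 dB.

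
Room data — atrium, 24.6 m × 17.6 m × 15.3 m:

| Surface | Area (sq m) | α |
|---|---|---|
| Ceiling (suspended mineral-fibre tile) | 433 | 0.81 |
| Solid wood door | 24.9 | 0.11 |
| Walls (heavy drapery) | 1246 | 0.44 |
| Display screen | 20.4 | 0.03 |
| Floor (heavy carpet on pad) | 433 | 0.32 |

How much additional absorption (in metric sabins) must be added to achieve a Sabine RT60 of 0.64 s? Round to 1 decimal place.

625.5 sabins

Summing Sᵢαᵢ: 350.730 + 2.739 + 548.240 + 0.612 + 138.560 → A₁ = 1040.881 sabins.
For T = 0.64 s, need A₂ = 0.161·V/T = 0.161·6624.288/0.64 = 1666.422 sabins.
ΔA = A₂ − A₁ = 1666.422 − 1040.881 = 625.5 sabins.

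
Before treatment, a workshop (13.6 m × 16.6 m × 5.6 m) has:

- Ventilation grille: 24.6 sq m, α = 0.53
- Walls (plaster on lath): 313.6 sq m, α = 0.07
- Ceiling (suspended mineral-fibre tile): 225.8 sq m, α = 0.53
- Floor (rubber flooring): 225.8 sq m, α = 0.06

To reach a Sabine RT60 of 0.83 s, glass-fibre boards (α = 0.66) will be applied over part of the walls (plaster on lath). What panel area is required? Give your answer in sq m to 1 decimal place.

130.5

A₁ = Σ Sᵢαᵢ = 24.6*0.53 + 313.6*0.07 + 225.8*0.53 + 225.8*0.06 = 168.212 sabins.
Required A₂ = 0.161·1264.256/0.83 = 245.235 sabins.
ΔA needed = 245.235 − 168.212 = 77.023 sabins.
Each sq m of panel replacing the walls (plaster on lath) adds (0.66 − 0.07) = 0.59 sabins.
Panel area = 77.023 / 0.59 = 130.5 sq m.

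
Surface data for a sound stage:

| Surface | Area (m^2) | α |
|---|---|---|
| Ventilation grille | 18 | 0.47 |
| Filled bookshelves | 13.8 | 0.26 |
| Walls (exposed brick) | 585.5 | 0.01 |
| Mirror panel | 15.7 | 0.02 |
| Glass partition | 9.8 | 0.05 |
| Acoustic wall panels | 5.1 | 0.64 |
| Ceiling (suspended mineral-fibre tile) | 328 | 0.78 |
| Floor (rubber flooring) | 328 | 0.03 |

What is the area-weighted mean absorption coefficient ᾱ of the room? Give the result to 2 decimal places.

0.22

S = Σ Sᵢ = 18 + 13.8 + 585.5 + 15.7 + 9.8 + 5.1 + 328 + 328 = 1303.9 m^2.
Weighted sum Σ Sα = 287.651.
ᾱ = A/S = 0.22.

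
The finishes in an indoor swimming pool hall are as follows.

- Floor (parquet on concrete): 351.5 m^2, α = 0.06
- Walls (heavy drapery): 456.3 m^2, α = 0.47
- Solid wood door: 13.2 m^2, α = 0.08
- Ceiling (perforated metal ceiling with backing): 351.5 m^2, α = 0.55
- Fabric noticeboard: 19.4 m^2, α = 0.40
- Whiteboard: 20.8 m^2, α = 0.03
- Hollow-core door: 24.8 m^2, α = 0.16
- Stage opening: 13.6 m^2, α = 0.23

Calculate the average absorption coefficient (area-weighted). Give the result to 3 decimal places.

Total surface area S = 1251.1 m^2.
A = 351.5*0.06 + 456.3*0.47 + 13.2*0.08 + 351.5*0.55 + 19.4*0.40 + 20.8*0.03 + 24.8*0.16 + 13.6*0.23 = 445.412 sabins.
ᾱ = 445.412 / 1251.1 = 0.356.

0.356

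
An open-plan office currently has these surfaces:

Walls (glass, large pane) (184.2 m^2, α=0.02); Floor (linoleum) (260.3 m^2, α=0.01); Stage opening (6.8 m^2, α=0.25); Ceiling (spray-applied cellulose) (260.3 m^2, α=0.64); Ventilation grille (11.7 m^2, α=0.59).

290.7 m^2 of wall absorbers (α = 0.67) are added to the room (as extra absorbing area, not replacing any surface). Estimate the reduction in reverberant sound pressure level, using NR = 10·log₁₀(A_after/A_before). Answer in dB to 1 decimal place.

3.2 dB

Summing Sᵢαᵢ: 3.684 + 2.603 + 1.700 + 166.592 + 6.903 → A_before = 181.482 sabins.
Added absorption = 290.7 × 0.67 = 194.769 sabins.
New total A_after = 376.251 sabins.
NR = 10·log₁₀(376.251/181.482) = 3.2 dB.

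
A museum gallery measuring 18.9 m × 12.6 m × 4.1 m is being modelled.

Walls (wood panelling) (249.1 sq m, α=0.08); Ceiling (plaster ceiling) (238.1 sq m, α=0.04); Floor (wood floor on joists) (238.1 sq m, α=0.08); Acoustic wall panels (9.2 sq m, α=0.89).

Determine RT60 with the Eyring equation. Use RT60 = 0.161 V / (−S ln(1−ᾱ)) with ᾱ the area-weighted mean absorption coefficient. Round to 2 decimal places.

2.66 sec

Total surface area S = 249.1 + 238.1 + 238.1 + 9.2 = 734.5 sq m.
Σ(Sᵢαᵢ) = 249.1×0.08 + 238.1×0.04 + 238.1×0.08 + 9.2×0.89 = 56.688.
Mean coefficient ᾱ = A/S = 0.0772.
Eyring denominator: −S ln(1−ᾱ) = 59.012.
V = 18.9 × 12.6 × 4.1 = 976.374 m³.
T = 0.161·V/[−S·ln(1−ᾱ)] = 0.161·976.374/59.012 = 2.66 s.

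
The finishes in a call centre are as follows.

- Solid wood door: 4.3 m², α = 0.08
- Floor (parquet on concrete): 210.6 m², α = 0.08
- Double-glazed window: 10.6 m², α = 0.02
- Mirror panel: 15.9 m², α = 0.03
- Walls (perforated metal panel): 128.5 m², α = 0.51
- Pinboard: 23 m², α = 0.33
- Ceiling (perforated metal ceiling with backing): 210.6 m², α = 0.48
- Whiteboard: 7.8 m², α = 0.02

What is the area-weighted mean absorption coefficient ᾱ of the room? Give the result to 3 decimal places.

Total surface area S = 611.3 m².
A = 4.3·0.08 + 210.6·0.08 + 10.6·0.02 + 15.9·0.03 + 128.5·0.51 + 23·0.33 + 210.6·0.48 + 7.8·0.02 = 192.250 sabins.
ᾱ = 192.250 / 611.3 = 0.314.

0.314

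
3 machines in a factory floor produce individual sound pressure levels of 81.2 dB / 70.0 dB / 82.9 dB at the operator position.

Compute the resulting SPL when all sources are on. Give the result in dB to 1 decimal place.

Converting to relative power and adding: 10^(81.2/10) + 10^(70.0/10) + 10^(82.9/10) = 3.368e+08.
Combined level = 10 log₁₀(3.368e+08) = 85.3 dB.

85.3 dB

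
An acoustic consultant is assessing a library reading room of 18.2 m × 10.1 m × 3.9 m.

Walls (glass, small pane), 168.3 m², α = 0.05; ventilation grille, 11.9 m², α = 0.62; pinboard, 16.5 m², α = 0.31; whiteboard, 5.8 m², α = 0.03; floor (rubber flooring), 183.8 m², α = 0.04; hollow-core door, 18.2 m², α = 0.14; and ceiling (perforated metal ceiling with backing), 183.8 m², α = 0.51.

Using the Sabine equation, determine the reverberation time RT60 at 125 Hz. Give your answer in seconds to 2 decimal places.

A = Σ Sᵢαᵢ = 168.3×0.05 + 11.9×0.62 + 16.5×0.31 + 5.8×0.03 + 183.8×0.04 + 18.2×0.14 + 183.8×0.51 = 124.720 sabins.
V = 18.2·10.1·3.9 = 716.898 m³.
Sabine: RT60 = 0.161 × 716.898 / 124.720 = 0.93 s.

0.93 sec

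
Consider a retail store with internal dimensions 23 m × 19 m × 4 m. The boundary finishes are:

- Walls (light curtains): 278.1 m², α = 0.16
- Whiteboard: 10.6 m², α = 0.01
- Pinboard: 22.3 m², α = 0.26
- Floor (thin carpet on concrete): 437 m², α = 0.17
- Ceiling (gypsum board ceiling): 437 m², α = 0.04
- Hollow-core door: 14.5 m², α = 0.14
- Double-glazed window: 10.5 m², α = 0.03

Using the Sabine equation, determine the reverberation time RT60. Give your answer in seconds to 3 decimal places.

Summing Sᵢαᵢ: 44.496 + 0.106 + 5.798 + 74.290 + 17.480 + 2.030 + 0.315 → A = 144.515 sabins.
Volume V = 23 × 19 × 4 = 1748 m³.
RT60 = 0.161 · V / A = 0.161 × 1748 / 144.515 = 1.947 s.

1.947 seconds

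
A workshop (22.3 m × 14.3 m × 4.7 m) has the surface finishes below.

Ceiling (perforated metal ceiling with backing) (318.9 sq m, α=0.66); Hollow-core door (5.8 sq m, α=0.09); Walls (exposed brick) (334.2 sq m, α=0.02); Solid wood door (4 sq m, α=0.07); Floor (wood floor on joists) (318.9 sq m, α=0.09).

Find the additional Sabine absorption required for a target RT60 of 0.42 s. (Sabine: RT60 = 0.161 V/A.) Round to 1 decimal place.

327.9 sabins

Total absorption A₁ = 318.9×0.66 + 5.8×0.09 + 334.2×0.02 + 4×0.07 + 318.9×0.09
  = 210.474 + 0.522 + 6.684 + 0.280 + 28.701 = 246.661 sq m sabins.
Target A₂ = 0.161·1498.783/0.42 = 574.533 sabins (V = 1498.783 m³).
Shortfall: 574.533 − 246.661 = 327.9 sabins.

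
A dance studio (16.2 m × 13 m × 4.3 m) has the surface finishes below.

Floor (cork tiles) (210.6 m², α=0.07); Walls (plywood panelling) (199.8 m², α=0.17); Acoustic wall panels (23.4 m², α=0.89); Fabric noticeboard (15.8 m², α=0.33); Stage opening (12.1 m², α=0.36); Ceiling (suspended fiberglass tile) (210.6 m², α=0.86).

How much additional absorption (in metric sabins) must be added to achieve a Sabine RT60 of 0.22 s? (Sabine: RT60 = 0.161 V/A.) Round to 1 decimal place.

402.5 sabins

Total absorption A₁ = 210.6*0.07 + 199.8*0.17 + 23.4*0.89 + 15.8*0.33 + 12.1*0.36 + 210.6*0.86
  = 14.742 + 33.966 + 20.826 + 5.214 + 4.356 + 181.116 = 260.220 m² sabins.
For T = 0.22 s, need A₂ = 0.161·V/T = 0.161·905.58/0.22 = 662.720 sabins.
Shortfall: 662.720 − 260.220 = 402.5 sabins.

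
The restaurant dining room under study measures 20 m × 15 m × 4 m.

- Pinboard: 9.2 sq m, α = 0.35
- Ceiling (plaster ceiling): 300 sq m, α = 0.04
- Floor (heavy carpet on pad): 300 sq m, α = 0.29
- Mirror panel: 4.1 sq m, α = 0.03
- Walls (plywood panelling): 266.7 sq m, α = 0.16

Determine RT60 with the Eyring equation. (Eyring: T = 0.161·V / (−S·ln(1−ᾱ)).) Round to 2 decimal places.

1.22 s

Total surface area S = 9.2 + 300 + 300 + 4.1 + 266.7 = 880.0 sq m.
Absorption A = 9.2×0.35 + 300×0.04 + 300×0.29 + 4.1×0.03 + 266.7×0.16 = 145.015 sabins.
Mean coefficient ᾱ = A/S = 0.1648.
Eyring denominator: −S ln(1−ᾱ) = 158.474.
V = 20 × 15 × 4 = 1200 m³.
T = 0.161·V/[−S·ln(1−ᾱ)] = 0.161·1200/158.474 = 1.22 s.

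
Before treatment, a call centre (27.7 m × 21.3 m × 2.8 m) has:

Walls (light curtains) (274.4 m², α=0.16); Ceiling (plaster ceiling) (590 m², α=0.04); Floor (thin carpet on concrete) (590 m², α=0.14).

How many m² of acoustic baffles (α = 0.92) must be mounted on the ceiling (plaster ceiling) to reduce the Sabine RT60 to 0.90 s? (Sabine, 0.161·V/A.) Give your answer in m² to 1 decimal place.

Total absorption A₁ = 274.4·0.16 + 590·0.04 + 590·0.14
  = 43.904 + 23.600 + 82.600 = 150.104 m² sabins.
V = 1652.028 m³. Target absorption A₂ = 0.161 × 1652.028 / 0.90 = 295.529 sabins.
ΔA needed = 295.529 − 150.104 = 145.425 sabins.
Each m² of panel replacing the ceiling (plaster ceiling) adds (0.92 − 0.04) = 0.88 sabins.
Panel area = 145.425 / 0.88 = 165.3 m².

165.3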